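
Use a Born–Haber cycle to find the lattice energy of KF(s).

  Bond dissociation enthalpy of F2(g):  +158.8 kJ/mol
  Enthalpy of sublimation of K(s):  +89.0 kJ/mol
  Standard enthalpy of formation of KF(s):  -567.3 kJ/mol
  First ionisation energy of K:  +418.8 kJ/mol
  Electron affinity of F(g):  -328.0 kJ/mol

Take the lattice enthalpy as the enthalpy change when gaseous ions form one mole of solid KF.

U = -826.5 kJ/mol

ΔHf° = 1·ΔHsub + 1·(ΣIE) + 1/2·D(F2) + 1·EA + U
-567.3 = 1·(+89.0) + 1·(+418.8) + 1/2·(+158.8) + 1·(-328.0) + U
U = -567.3 − (+259.2) = -826.5 kJ/mol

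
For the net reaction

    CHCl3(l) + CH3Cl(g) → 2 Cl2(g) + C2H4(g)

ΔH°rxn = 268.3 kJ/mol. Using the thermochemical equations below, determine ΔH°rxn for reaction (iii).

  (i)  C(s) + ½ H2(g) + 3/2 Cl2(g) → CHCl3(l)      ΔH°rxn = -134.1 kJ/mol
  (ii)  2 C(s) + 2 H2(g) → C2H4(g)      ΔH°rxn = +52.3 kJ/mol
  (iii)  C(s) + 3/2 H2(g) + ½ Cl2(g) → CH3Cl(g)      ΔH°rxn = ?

(i) reversed: +134.1 kJ/mol
(ii) as written: +52.3 kJ/mol
(iii) reversed: contributes −x
+268.3 = (+134.1) + (+52.3) − x
x = (+268.3 − (+186.4)) / (-1) = -81.9 kJ/mol

ΔH°rxn = -81.9 kJ/mol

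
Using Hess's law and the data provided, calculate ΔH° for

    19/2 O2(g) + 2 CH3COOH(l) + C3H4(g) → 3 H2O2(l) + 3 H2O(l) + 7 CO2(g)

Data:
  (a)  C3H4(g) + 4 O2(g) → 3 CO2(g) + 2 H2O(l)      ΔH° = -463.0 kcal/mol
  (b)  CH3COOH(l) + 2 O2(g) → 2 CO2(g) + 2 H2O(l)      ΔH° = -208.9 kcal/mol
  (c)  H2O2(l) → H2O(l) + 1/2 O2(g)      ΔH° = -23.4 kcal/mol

ΔH° = -810.6 kcal/mol

(a) as written: -463.0 kcal/mol
(b) × 2: (2)·(-208.9) = -417.8 kcal/mol
(c) reversed and × 3: (-3)·(-23.4) = +70.2 kcal/mol
Combining the equations, ΔH° = (-463.0) + (-417.8) + (+70.2) = -810.6 kcal/mol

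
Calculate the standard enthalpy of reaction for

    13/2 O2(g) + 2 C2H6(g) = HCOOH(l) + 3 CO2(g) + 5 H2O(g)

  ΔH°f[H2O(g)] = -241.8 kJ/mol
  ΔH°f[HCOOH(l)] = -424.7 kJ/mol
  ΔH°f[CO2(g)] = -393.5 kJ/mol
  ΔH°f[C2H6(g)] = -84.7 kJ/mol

Products: 1·(-424.7) + 3·(-393.5) + 5·(-241.8) = -2814.2
Reactants: 13/2·(+0.0) + 2·(-84.7) = -169.4
ΔH_rxn = (-2814.2) − (-169.4) = -2644.8 kJ/mol

ΔH_rxn = -2644.8 kJ/mol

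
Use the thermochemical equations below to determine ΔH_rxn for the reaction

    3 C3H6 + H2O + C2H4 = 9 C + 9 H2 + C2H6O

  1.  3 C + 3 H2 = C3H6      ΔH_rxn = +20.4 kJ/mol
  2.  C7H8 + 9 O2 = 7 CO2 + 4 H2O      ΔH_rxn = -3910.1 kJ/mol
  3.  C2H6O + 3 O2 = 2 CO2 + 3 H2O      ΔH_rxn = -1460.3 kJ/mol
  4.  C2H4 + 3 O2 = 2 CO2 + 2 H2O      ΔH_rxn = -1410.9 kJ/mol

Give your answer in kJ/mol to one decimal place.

eq. 1 reversed and × 3: (-3)·(+20.4) = -61.2 kJ/mol
eq. 2: not needed.
eq. 3 reversed: +1460.3 kJ/mol
eq. 4 as written: -1410.9 kJ/mol
Combining the equations, ΔH_rxn = (-61.2) + (+1460.3) + (-1410.9) = -11.8 kJ/mol

ΔH_rxn = -11.8 kJ/mol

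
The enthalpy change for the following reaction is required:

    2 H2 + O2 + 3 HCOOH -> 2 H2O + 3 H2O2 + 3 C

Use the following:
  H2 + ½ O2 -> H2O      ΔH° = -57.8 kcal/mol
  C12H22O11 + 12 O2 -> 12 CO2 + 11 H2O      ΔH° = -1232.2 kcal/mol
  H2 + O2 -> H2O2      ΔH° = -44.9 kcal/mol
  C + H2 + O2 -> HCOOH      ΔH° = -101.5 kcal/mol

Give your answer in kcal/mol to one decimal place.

equation 1 × 2: (2)·(-57.8) = -115.6 kcal/mol
equation 2: not needed.
equation 3 × 3: (3)·(-44.9) = -134.7 kcal/mol
equation 4 reversed and × 3: (-3)·(-101.5) = +304.5 kcal/mol
ΔH° = (2)·(-57.8) + (3)·(-44.9) + (-3)·(-101.5) = 54.2 kcal/mol

ΔH° = 54.2 kcal/mol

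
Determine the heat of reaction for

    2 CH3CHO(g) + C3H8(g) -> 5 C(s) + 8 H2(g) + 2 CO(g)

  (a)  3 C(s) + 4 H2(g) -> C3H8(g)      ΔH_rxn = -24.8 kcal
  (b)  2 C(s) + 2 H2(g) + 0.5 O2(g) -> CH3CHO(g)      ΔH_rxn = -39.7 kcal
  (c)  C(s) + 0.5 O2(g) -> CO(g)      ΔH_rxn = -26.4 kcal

(a) reversed: +24.8 kcal
(b) reversed and × 2: (-2)·(-39.7) = +79.4 kcal
(c) × 2: (2)·(-26.4) = -52.8 kcal
Summing the manipulated equations, ΔH_rxn = (+24.8) + (+79.4) + (-52.8) = 51.4 kcal

ΔH_rxn = 51.4 kcal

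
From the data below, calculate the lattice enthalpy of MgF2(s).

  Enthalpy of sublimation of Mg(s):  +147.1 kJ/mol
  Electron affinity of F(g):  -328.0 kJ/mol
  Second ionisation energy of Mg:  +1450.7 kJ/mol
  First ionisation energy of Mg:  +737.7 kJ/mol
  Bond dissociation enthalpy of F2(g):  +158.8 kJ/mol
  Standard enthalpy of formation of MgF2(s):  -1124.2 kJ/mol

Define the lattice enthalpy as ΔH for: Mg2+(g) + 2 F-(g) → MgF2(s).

U = -2962.5 kJ/mol

ΔHf° = 1·ΔHsub + 1·(ΣIE) + 1·D(F2) + 2·EA + U
-1124.2 = 1·(+147.1) + 1·(+2188.4) + 1·(+158.8) + 2·(-328.0) + U
U = -1124.2 − (+1838.3) = -2962.5 kJ/mol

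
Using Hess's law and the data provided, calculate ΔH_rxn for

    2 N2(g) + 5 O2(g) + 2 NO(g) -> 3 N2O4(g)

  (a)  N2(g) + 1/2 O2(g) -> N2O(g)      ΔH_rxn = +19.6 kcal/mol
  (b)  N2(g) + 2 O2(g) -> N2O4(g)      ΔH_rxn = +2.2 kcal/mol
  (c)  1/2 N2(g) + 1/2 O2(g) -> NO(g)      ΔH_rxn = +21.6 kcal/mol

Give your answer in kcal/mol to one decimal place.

(a): not needed (N2O(g) appears nowhere else).
(b) × 3 (scale by 3 for the 3 N2O4(g)): (3)·(+2.2) = +6.6 kcal/mol
(c) reversed and × 2 (reverse to put NO(g) on the reactant side; scale by 2 for the 2 NO(g)): (-2)·(+21.6) = -43.2 kcal/mol
Combining the equations, ΔH_rxn = (3)·(+2.2) + (-2)·(+21.6) = -36.6 kcal/mol

ΔH_rxn = -36.6 kcal/mol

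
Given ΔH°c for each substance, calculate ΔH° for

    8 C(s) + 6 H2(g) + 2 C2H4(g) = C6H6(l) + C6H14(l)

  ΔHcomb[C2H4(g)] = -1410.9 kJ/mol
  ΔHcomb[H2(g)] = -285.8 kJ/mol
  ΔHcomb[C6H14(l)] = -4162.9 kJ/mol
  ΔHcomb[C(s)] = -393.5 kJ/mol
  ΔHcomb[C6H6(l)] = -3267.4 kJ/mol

With combustion enthalpies, reactants minus products:
= [8·(-393.5) + 6·(-285.8) + 2·(-1410.9)] − [1·(-3267.4) + 1·(-4162.9)]
= -254.3 kJ/mol

ΔH° = -254.3 kJ/mol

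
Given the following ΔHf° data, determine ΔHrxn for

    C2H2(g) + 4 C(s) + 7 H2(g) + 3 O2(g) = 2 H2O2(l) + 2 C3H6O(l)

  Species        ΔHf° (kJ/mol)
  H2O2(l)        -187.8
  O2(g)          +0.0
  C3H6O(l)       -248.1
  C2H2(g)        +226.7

ΔHrxn = -1098.5 kJ/mol

Products: 2·(-187.8) + 2·(-248.1) = -871.8
Reactants: 1·(+226.7) + 4·(+0.0) + 7·(+0.0) + 3·(+0.0) = +226.7
ΔHrxn = (-871.8) − (+226.7) = -1098.5 kJ/mol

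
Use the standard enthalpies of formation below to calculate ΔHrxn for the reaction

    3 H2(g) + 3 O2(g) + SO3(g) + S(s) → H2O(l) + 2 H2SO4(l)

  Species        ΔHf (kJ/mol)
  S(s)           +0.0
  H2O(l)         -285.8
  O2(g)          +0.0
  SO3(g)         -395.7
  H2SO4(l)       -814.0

Products: 1·(-285.8) + 2·(-814.0) = -1913.8
Reactants: 3·(+0.0) + 3·(+0.0) + 1·(-395.7) + 1·(+0.0) = -395.7
ΔHrxn = (-1913.8) − (-395.7) = -1518.1 kJ/mol

ΔHrxn = -1518.1 kJ/mol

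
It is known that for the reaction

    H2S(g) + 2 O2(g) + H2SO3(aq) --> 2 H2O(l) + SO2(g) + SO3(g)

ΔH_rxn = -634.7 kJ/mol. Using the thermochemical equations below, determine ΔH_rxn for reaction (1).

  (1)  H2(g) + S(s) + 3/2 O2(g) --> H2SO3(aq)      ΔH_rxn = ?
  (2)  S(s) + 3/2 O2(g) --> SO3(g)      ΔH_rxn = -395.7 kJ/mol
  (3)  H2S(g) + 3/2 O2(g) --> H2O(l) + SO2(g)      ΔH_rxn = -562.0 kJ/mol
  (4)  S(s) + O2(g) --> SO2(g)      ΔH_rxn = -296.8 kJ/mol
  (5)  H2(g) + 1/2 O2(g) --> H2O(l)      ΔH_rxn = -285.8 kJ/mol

ΔH_rxn = -608.8 kJ/mol

(1) reversed: contributes −x
(2) as written: -395.7 kJ/mol
(3) as written: -562.0 kJ/mol
(4): not needed.
(5) as written: -285.8 kJ/mol
-634.7 = (-395.7) + (-562.0) + (-285.8) − x
x = (-634.7 − (-1243.5)) / (-1) = -608.8 kJ/mol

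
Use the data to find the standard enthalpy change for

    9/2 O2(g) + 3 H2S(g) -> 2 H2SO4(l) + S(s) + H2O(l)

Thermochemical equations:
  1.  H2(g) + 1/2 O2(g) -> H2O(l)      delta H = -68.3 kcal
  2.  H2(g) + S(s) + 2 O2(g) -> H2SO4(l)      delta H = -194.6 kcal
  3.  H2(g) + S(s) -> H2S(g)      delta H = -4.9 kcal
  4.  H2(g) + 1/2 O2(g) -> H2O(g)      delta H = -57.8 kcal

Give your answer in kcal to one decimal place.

eq. 1 as written: -68.3 kcal
eq. 2 × 2: (2)·(-194.6) = -389.2 kcal
eq. 3 reversed and × 3: (-3)·(-4.9) = +14.7 kcal
eq. 4: not needed.
Since enthalpy is a state function, delta H = (-68.3) + (-389.2) + (+14.7) = -442.8 kcal

delta H = -442.8 kcal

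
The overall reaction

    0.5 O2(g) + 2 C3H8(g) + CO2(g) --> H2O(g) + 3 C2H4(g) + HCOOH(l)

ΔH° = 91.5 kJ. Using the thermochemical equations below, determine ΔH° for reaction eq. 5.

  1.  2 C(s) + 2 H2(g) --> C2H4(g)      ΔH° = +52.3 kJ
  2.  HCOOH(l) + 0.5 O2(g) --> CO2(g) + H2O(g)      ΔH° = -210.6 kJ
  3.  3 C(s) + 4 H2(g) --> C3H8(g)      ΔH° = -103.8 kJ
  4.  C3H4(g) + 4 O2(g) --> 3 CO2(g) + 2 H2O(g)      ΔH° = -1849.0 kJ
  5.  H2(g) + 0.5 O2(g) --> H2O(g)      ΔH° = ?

ΔH° = -241.8 kJ

eq. 1 × 3: (3)·(+52.3) = +156.9 kJ
eq. 2 reversed: +210.6 kJ
eq. 3 reversed and × 2: (-2)·(-103.8) = +207.6 kJ
eq. 4: not needed.
eq. 5 × 2: contributes 2·x
+91.5 = (+156.9) + (+210.6) + (+207.6) + 2·x
x = (+91.5 − (+575.1)) / (2) = -241.8 kJ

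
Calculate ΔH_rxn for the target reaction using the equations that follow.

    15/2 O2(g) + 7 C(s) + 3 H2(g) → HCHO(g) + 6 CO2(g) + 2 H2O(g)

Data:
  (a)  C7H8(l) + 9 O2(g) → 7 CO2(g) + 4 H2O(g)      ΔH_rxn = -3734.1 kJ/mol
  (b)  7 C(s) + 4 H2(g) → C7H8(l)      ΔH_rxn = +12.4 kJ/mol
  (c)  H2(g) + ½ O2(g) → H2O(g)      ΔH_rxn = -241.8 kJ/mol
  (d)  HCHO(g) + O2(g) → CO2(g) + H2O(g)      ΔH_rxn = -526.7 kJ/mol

(a) as written: -3734.1 kJ/mol
(b) as written: +12.4 kJ/mol
(c) reversed: +241.8 kJ/mol
(d) reversed: +526.7 kJ/mol
Summing the manipulated equations, ΔH_rxn = (1)·(-3734.1) + (1)·(+12.4) + (-1)·(-241.8) + (-1)·(-526.7) = -2953.2 kJ/mol

ΔH_rxn = -2953.2 kJ/mol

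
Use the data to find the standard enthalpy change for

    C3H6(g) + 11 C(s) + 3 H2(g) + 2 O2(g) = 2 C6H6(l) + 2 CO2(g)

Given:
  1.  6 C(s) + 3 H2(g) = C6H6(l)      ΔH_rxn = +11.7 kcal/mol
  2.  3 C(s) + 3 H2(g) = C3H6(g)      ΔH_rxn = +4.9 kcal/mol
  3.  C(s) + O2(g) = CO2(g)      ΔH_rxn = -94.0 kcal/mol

ΔH_rxn = -169.5 kcal/mol

eq. 1 × 2: (2)·(+11.7) = +23.4 kcal/mol
eq. 2 reversed: -4.9 kcal/mol
eq. 3 × 2: (2)·(-94.0) = -188.0 kcal/mol
Combining the equations, ΔH_rxn = (+23.4) + (-4.9) + (-188.0) = -169.5 kcal/mol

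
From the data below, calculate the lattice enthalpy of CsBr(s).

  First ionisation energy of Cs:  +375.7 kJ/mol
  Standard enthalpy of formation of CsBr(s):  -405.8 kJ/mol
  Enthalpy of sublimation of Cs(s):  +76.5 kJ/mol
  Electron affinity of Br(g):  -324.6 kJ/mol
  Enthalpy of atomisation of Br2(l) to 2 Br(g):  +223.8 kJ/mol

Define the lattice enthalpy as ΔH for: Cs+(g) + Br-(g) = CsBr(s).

U = -645.3 kJ/mol

ΔHf° = 1·ΔHsub + 1·(ΣIE) + 1/2·D(Br2) + 1·EA + U
-405.8 = 1·(+76.5) + 1·(+375.7) + 1/2·(+223.8) + 1·(-324.6) + U
U = -405.8 − (+239.5) = -645.3 kJ/mol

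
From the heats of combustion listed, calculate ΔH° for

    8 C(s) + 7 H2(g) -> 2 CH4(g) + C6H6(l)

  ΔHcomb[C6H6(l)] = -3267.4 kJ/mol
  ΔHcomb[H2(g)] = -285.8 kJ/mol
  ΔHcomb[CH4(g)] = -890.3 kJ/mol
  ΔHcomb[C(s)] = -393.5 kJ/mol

ΔH° = -100.6 kJ/mol

Using ΔH = Σ nΔHc°(reactants) − Σ nΔHc°(products):
= [8·(-393.5) + 7·(-285.8)] − [2·(-890.3) + 1·(-3267.4)]
= -100.6 kJ/mol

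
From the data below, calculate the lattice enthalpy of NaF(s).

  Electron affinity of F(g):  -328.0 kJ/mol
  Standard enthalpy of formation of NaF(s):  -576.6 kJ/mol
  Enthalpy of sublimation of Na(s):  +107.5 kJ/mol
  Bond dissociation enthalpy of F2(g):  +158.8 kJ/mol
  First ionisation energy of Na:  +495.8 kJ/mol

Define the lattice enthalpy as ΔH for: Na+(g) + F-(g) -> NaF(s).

ΔHf° = 1·ΔHsub + 1·(ΣIE) + 1/2·D(F2) + 1·EA + U
-576.6 = 1·(+107.5) + 1·(+495.8) + 1/2·(+158.8) + 1·(-328.0) + U
U = -576.6 − (+354.7) = -931.3 kJ/mol

U = -931.3 kJ/mol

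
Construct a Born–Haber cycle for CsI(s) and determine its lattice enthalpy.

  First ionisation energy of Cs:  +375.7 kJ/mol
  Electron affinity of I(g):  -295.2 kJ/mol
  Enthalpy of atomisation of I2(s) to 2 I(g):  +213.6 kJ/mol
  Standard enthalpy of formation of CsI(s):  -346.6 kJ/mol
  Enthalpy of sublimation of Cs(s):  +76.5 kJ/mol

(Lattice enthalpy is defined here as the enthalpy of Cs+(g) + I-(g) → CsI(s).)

ΔHf° = 1·ΔHsub + 1·(ΣIE) + 1/2·D(I2) + 1·EA + U
-346.6 = 1·(+76.5) + 1·(+375.7) + 1/2·(+213.6) + 1·(-295.2) + U
U = -346.6 − (+263.8) = -610.4 kJ/mol

U = -610.4 kJ/mol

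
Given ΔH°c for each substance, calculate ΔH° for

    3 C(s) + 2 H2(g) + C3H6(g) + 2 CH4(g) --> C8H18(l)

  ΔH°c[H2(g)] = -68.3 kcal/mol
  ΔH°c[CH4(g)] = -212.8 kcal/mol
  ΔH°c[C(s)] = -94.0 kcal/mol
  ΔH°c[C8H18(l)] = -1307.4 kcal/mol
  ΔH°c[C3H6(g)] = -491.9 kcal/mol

Using ΔH = Σ nΔHc°(reactants) − Σ nΔHc°(products):
= [3·(-94.0) + 2·(-68.3) + 1·(-491.9) + 2·(-212.8)] − [1·(-1307.4)]
= -28.7 kcal/mol

ΔH° = -28.7 kcal/mol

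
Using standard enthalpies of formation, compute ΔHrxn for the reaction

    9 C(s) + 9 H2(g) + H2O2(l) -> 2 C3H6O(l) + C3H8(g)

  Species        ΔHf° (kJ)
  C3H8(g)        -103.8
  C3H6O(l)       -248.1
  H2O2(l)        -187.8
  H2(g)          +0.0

ΔHrxn = -412.2 kJ

Products: 2·(-248.1) + 1·(-103.8) = -600.0
Reactants: 9·(+0.0) + 9·(+0.0) + 1·(-187.8) = -187.8
ΔHrxn = (-600.0) − (-187.8) = -412.2 kJ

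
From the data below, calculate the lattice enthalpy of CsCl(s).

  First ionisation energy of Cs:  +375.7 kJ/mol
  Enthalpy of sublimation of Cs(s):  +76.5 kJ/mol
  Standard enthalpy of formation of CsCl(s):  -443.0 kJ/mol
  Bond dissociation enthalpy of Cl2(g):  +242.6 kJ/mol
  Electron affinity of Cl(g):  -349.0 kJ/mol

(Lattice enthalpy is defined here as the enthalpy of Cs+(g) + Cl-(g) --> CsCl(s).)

ΔHf° = 1·ΔHsub + 1·(ΣIE) + 1/2·D(Cl2) + 1·EA + U
-443.0 = 1·(+76.5) + 1·(+375.7) + 1/2·(+242.6) + 1·(-349.0) + U
U = -443.0 − (+224.5) = -667.5 kJ/mol

U = -667.5 kJ/mol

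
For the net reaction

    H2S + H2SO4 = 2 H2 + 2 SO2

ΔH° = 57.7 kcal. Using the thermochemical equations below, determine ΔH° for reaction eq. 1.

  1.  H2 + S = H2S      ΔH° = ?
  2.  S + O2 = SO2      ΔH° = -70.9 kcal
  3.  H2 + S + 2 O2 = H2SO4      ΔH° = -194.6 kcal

eq. 1 reversed (reverse to put H2S on the reactant side): contributes −x
eq. 2 × 2 (scale by 2 for the 2 SO2): (2)·(-70.9) = -141.8 kcal
eq. 3 reversed (H2SO4 must end up as a reactant): +194.6 kcal
+57.7 = (-141.8) + (+194.6) − x
x = (+57.7 − (+52.8)) / (-1) = -4.9 kcal

ΔH° = -4.9 kcal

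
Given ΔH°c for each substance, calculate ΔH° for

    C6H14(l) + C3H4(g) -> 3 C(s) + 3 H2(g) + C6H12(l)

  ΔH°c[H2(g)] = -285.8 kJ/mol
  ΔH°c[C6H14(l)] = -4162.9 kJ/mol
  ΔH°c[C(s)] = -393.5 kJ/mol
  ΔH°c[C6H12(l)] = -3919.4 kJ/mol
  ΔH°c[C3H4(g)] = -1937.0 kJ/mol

With combustion enthalpies, reactants minus products:
= [1·(-4162.9) + 1·(-1937.0)] − [3·(-393.5) + 3·(-285.8) + 1·(-3919.4)]
= -142.6 kJ/mol

ΔH° = -142.6 kJ/mol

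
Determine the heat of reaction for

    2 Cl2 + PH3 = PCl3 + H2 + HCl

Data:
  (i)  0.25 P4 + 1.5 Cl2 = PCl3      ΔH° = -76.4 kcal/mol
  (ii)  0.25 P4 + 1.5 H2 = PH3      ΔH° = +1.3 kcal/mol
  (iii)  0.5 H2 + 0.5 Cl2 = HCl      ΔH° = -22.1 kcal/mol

(i) as written: -76.4 kcal/mol
(ii) reversed: -1.3 kcal/mol
(iii) as written: -22.1 kcal/mol
Summing the manipulated equations, ΔH° = (1)·(-76.4) + (-1)·(+1.3) + (1)·(-22.1) = -99.8 kcal/mol

ΔH° = -99.8 kcal/mol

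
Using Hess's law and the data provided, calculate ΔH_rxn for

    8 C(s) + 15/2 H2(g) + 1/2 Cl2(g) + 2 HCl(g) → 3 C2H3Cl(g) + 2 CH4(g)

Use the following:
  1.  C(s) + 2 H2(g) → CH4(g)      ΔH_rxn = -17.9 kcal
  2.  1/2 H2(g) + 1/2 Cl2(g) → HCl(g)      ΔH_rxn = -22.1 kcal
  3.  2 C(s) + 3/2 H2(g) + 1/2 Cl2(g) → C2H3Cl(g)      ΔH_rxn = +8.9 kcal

ΔH_rxn = 35.1 kcal

eq. 1 × 2 (×2 to match 2 CH4(g) in the target): (2)·(-17.9) = -35.8 kcal
eq. 2 reversed and × 2 (reverse to put HCl(g) on the reactant side; scale by 2 for the 2 HCl(g)): (-2)·(-22.1) = +44.2 kcal
eq. 3 × 3 (×3 to match 3 C2H3Cl(g) in the target): (3)·(+8.9) = +26.7 kcal
ΔH_rxn = (-35.8) + (+44.2) + (+26.7) = 35.1 kcal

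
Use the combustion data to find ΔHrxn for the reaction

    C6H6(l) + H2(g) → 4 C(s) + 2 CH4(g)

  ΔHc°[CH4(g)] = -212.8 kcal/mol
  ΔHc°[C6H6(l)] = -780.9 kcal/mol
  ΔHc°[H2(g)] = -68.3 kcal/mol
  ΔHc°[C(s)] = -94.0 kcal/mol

With combustion enthalpies, reactants minus products:
= [1·(-780.9) + 1·(-68.3)] − [4·(-94.0) + 2·(-212.8)]
= -47.6 kcal/mol

ΔHrxn = -47.6 kcal/mol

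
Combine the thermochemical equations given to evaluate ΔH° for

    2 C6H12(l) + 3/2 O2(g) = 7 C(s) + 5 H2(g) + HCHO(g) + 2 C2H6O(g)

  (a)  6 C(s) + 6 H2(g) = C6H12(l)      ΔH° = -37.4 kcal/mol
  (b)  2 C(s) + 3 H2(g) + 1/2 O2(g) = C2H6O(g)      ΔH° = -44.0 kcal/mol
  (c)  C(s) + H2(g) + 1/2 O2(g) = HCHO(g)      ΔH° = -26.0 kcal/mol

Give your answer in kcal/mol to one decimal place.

ΔH° = -39.2 kcal/mol

(a) reversed and × 2: (-2)·(-37.4) = +74.8 kcal/mol
(b) × 2: (2)·(-44.0) = -88.0 kcal/mol
(c) as written: -26.0 kcal/mol
Since enthalpy is a state function, ΔH° = (-2)·(-37.4) + (2)·(-44.0) + (1)·(-26.0) = -39.2 kcal/mol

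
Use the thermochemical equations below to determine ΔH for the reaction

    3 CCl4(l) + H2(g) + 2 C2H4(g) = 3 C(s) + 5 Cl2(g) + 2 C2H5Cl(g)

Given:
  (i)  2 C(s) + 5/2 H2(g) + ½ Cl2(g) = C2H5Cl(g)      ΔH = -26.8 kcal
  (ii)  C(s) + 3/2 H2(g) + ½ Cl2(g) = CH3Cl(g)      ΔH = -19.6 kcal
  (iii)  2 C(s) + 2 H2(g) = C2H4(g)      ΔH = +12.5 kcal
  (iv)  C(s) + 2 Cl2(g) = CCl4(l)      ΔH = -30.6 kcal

ΔH = 13.2 kcal

(i) × 2: (2)·(-26.8) = -53.6 kcal
(ii): not needed.
(iii) reversed and × 2: (-2)·(+12.5) = -25.0 kcal
(iv) reversed and × 3: (-3)·(-30.6) = +91.8 kcal
Combining the equations, ΔH = (2)·(-26.8) + (-2)·(+12.5) + (-3)·(-30.6) = 13.2 kcal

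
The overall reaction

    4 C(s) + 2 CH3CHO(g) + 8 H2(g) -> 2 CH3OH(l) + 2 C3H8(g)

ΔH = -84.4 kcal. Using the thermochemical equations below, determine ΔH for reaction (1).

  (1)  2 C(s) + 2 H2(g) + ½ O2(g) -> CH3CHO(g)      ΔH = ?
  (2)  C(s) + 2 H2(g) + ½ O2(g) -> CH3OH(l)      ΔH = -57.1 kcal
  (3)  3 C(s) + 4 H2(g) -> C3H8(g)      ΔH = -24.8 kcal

(1) reversed and × 2 (CH3CHO(g) must end up as a reactant; ×2 to match 2 CH3CHO(g) in the target): contributes −2·x
(2) × 2 (scale by 2 for the 2 CH3OH(l)): (2)·(-57.1) = -114.2 kcal
(3) × 2 (×2 to match 2 C3H8(g) in the target): (2)·(-24.8) = -49.6 kcal
-84.4 = (-114.2) + (-49.6) − 2·x
x = (-84.4 − (-163.8)) / (-2) = -39.7 kcal

ΔH = -39.7 kcal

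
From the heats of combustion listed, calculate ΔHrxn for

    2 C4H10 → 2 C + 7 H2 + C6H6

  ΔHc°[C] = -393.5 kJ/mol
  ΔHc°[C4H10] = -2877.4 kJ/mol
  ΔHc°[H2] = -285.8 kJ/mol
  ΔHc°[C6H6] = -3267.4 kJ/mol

With combustion enthalpies, reactants minus products:
= [2·(-2877.4)] − [2·(-393.5) + 7·(-285.8) + 1·(-3267.4)]
= 300.2 kJ/mol

ΔHrxn = 300.2 kJ/mol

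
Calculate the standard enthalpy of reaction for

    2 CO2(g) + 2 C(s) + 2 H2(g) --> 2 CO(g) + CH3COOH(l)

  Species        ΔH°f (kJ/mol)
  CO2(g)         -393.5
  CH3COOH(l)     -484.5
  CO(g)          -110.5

Products: 2·(-110.5) + 1·(-484.5) = -705.5
Reactants: 2·(-393.5) + 2·(+0.0) + 2·(+0.0) = -787.0
ΔHrxn = (-705.5) − (-787.0) = 81.5 kJ/mol

ΔHrxn = 81.5 kJ/mol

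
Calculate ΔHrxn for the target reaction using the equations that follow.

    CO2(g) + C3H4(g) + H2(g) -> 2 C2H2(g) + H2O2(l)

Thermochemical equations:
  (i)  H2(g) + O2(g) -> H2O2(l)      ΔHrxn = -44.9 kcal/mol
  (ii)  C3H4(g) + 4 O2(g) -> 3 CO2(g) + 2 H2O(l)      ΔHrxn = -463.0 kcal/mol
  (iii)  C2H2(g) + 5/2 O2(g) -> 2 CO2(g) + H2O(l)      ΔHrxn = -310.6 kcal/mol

(i) as written (H2O2(l) already on the product side): -44.9 kcal/mol
(ii) as written (C3H4(g) already on the reactant side): -463.0 kcal/mol
(iii) reversed and × 2 (C2H2(g) must end up as a product; ×2 to match 2 C2H2(g) in the target): (-2)·(-310.6) = +621.2 kcal/mol
ΔHrxn = (-44.9) + (-463.0) + (+621.2) = 113.3 kcal/mol

ΔHrxn = 113.3 kcal/mol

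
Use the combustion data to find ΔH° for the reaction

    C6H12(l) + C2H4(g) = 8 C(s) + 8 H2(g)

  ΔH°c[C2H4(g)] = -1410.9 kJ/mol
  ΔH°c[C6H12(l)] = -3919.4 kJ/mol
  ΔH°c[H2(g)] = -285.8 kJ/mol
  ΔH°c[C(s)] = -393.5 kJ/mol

Using ΔH = Σ nΔHc°(reactants) − Σ nΔHc°(products):
= [1·(-3919.4) + 1·(-1410.9)] − [8·(-393.5) + 8·(-285.8)]
= 104.1 kJ/mol

ΔH° = 104.1 kJ/mol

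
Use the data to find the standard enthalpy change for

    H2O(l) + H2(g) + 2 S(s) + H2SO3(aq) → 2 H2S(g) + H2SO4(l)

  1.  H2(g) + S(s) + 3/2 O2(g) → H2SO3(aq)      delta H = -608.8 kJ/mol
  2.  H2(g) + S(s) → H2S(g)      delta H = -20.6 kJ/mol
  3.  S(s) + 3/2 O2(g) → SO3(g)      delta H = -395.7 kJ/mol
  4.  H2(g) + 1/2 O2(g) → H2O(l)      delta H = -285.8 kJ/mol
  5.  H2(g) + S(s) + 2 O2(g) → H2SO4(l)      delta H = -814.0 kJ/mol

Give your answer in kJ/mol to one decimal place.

delta H = 39.4 kJ/mol

eq. 1 reversed (reverse to put H2SO3(aq) on the reactant side): +608.8 kJ/mol
eq. 2 × 2 (×2 to match 2 H2S(g) in the target): (2)·(-20.6) = -41.2 kJ/mol
eq. 3: not needed (SO3(g) appears nowhere else).
eq. 4 reversed (reverse to put H2O(l) on the reactant side): +285.8 kJ/mol
eq. 5 as written (H2SO4(l) already on the product side): -814.0 kJ/mol
delta H = (-1)·(-608.8) + (2)·(-20.6) + (-1)·(-285.8) + (1)·(-814.0) = 39.4 kJ/mol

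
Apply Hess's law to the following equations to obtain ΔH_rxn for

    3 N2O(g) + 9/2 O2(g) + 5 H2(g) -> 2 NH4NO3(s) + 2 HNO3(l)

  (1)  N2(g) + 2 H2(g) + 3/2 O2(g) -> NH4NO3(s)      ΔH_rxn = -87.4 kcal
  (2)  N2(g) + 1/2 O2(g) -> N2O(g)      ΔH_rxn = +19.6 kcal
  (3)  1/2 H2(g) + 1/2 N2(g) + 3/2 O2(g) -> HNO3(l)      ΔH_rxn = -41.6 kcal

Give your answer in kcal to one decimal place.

ΔH_rxn = -316.8 kcal

(1) × 2 (scale by 2 for the 2 NH4NO3(s)): (2)·(-87.4) = -174.8 kcal
(2) reversed and × 3 (reverse to put N2O(g) on the reactant side; scale by 3 for the 3 N2O(g)): (-3)·(+19.6) = -58.8 kcal
(3) × 2 (×2 to match 2 HNO3(l) in the target): (2)·(-41.6) = -83.2 kcal
Summing the manipulated equations, ΔH_rxn = (2)·(-87.4) + (-3)·(+19.6) + (2)·(-41.6) = -316.8 kcal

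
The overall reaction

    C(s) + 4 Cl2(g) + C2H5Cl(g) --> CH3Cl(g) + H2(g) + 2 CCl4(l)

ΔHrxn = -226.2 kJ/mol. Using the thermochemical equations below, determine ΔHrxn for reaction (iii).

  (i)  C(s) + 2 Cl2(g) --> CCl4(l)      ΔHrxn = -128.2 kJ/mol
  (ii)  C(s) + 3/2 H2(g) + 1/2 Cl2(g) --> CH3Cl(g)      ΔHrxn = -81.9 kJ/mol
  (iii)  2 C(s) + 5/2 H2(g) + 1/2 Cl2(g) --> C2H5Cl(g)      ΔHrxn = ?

(i) × 2: (2)·(-128.2) = -256.4 kJ/mol
(ii) as written: -81.9 kJ/mol
(iii) reversed: contributes −x
-226.2 = (-256.4) + (-81.9) − x
x = (-226.2 − (-338.3)) / (-1) = -112.1 kJ/mol

ΔHrxn = -112.1 kJ/mol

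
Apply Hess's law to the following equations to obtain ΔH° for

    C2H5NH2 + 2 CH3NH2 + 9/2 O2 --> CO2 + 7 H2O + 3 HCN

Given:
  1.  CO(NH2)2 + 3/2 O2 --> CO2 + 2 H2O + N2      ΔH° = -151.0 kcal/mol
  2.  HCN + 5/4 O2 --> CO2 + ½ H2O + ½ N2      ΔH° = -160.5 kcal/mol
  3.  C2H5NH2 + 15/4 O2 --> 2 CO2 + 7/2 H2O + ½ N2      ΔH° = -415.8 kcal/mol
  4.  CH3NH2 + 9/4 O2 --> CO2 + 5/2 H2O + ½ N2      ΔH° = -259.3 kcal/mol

eq. 1: not needed (CO(NH2)2 appears nowhere else).
eq. 2 reversed and × 3 (HCN must end up as a product; scale by 3 for the 3 HCN): (-3)·(-160.5) = +481.5 kcal/mol
eq. 3 as written (C2H5NH2 already on the reactant side): -415.8 kcal/mol
eq. 4 × 2 (scale by 2 for the 2 CH3NH2): (2)·(-259.3) = -518.6 kcal/mol
Combining the equations, ΔH° = (-3)·(-160.5) + (1)·(-415.8) + (2)·(-259.3) = -452.9 kcal/mol

ΔH° = -452.9 kcal/mol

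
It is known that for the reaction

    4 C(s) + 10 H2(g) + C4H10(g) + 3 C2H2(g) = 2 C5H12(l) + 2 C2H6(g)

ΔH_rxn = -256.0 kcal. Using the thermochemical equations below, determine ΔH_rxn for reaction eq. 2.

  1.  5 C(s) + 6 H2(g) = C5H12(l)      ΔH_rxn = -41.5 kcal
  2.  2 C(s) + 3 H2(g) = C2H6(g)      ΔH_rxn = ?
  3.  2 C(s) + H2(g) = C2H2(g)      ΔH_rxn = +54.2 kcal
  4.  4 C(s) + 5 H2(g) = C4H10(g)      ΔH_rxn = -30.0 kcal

eq. 1 × 2: (2)·(-41.5) = -83.0 kcal
eq. 2 × 2: contributes 2·x
eq. 3 reversed and × 3: (-3)·(+54.2) = -162.6 kcal
eq. 4 reversed: +30.0 kcal
-256.0 = (-83.0) + (-162.6) + (+30.0) + 2·x
x = (-256.0 − (-215.6)) / (2) = -20.2 kcal

ΔH_rxn = -20.2 kcal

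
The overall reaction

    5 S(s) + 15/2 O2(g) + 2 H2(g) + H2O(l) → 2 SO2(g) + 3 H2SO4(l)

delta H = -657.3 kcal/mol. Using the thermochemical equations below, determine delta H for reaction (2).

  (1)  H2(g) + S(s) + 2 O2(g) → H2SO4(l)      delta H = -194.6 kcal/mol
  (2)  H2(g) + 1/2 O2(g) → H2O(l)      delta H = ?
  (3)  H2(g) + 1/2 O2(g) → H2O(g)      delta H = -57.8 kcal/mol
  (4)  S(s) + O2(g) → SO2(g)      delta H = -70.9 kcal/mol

(1) × 3 (×3 to match 3 H2SO4(l) in the target): (3)·(-194.6) = -583.8 kcal/mol
(2) reversed (reverse to put H2O(l) on the reactant side): contributes −x
(3): not needed (H2O(g) appears nowhere else).
(4) × 2 (×2 to match 2 SO2(g) in the target): (2)·(-70.9) = -141.8 kcal/mol
-657.3 = (-583.8) + (-141.8) − x
x = (-657.3 − (-725.6)) / (-1) = -68.3 kcal/mol

delta H = -68.3 kcal/mol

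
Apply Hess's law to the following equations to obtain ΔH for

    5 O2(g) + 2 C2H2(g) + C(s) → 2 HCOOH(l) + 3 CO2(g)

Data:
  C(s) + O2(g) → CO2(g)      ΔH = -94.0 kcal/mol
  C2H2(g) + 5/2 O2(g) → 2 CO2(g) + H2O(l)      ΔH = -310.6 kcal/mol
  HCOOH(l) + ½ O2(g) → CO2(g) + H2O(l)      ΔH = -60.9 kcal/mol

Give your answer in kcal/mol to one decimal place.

ΔH = -593.4 kcal/mol

equation 1 as written (C(s) already on the reactant side): -94.0 kcal/mol
equation 2 × 2 (scale by 2 for the 2 C2H2(g)): (2)·(-310.6) = -621.2 kcal/mol
equation 3 reversed and × 2 (reverse to put HCOOH(l) on the product side; scale by 2 for the 2 HCOOH(l)): (-2)·(-60.9) = +121.8 kcal/mol
ΔH = (1)·(-94.0) + (2)·(-310.6) + (-2)·(-60.9) = -593.4 kcal/mol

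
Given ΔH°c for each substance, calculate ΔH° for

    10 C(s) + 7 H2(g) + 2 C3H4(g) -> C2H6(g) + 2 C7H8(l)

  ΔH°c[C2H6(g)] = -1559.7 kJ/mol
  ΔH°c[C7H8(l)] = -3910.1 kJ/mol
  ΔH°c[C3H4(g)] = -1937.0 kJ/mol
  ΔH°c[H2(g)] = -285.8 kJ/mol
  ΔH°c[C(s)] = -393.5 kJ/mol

ΔH° = -429.7 kJ/mol

With combustion enthalpies, reactants minus products:
= [10·(-393.5) + 7·(-285.8) + 2·(-1937.0)] − [1·(-1559.7) + 2·(-3910.1)]
= -429.7 kJ/mol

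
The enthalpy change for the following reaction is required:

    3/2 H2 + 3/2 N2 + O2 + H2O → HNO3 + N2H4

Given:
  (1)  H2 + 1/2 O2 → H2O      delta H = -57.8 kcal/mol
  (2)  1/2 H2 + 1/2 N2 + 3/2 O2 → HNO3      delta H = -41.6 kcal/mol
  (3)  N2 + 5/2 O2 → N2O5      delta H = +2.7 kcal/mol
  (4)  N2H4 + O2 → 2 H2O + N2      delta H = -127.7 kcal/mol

delta H = 28.3 kcal/mol

(1) as written: -57.8 kcal/mol
(2) as written: -41.6 kcal/mol
(3): not needed.
(4) reversed: +127.7 kcal/mol
Summing the manipulated equations, delta H = (1)·(-57.8) + (1)·(-41.6) + (-1)·(-127.7) = 28.3 kcal/mol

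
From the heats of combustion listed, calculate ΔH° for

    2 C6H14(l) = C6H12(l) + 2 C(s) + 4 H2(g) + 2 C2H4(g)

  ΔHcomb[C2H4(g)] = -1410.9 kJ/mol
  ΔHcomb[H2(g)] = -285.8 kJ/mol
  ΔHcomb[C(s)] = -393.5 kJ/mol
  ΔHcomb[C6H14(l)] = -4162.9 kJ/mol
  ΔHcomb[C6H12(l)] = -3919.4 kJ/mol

ΔH° = 345.6 kJ/mol

With combustion enthalpies, reactants minus products:
= [2·(-4162.9)] − [1·(-3919.4) + 2·(-393.5) + 4·(-285.8) + 2·(-1410.9)]
= 345.6 kJ/mol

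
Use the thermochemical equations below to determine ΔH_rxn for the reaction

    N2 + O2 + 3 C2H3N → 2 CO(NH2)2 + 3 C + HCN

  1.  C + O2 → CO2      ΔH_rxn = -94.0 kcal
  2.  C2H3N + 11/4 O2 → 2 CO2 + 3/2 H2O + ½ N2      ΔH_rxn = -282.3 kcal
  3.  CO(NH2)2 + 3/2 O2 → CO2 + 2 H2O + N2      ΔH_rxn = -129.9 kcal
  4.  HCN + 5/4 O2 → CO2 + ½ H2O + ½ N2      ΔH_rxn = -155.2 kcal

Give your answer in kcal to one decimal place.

eq. 1 reversed and × 3: (-3)·(-94.0) = +282.0 kcal
eq. 2 × 3: (3)·(-282.3) = -846.9 kcal
eq. 3 reversed and × 2: (-2)·(-129.9) = +259.8 kcal
eq. 4 reversed: +155.2 kcal
ΔH_rxn = (-3)·(-94.0) + (3)·(-282.3) + (-2)·(-129.9) + (-1)·(-155.2) = -149.9 kcal

ΔH_rxn = -149.9 kcal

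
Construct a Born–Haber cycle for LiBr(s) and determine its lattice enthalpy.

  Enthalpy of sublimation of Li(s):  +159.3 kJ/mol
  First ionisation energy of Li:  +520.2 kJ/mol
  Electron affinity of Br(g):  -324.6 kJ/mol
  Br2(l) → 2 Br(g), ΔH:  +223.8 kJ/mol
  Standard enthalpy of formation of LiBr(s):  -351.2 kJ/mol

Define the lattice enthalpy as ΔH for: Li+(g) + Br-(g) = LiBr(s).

U = -818.0 kJ/mol

ΔHf° = 1·ΔHsub + 1·(ΣIE) + 1/2·D(Br2) + 1·EA + U
-351.2 = 1·(+159.3) + 1·(+520.2) + 1/2·(+223.8) + 1·(-324.6) + U
U = -351.2 − (+466.8) = -818.0 kJ/mol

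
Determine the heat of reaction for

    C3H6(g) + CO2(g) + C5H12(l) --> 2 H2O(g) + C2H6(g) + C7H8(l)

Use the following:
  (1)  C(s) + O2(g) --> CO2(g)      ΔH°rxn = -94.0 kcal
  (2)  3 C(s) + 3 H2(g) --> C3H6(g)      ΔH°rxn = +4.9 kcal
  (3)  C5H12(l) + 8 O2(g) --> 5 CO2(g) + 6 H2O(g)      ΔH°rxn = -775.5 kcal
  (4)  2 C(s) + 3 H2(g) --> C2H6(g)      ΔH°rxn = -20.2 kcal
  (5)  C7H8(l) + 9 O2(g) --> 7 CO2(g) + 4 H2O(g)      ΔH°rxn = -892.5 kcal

ΔH°rxn = -2.1 kcal

(1) as written: -94.0 kcal
(2) reversed (reverse to put C3H6(g) on the reactant side): -4.9 kcal
(3) as written (C5H12(l) already on the reactant side): -775.5 kcal
(4) as written (C2H6(g) already on the product side): -20.2 kcal
(5) reversed (reverse to put C7H8(l) on the product side): +892.5 kcal
ΔH°rxn = (-94.0) + (-4.9) + (-775.5) + (-20.2) + (+892.5) = -2.1 kcal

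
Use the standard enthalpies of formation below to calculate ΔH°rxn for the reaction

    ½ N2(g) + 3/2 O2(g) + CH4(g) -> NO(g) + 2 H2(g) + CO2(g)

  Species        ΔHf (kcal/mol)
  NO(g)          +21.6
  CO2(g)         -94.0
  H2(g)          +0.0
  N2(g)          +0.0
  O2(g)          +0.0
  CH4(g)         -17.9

ΔH°rxn = -54.5 kcal/mol

Products: 1·(+21.6) + 2·(+0.0) + 1·(-94.0) = -72.4
Reactants: 1/2·(+0.0) + 3/2·(+0.0) + 1·(-17.9) = -17.9
ΔH°rxn = (-72.4) − (-17.9) = -54.5 kcal/mol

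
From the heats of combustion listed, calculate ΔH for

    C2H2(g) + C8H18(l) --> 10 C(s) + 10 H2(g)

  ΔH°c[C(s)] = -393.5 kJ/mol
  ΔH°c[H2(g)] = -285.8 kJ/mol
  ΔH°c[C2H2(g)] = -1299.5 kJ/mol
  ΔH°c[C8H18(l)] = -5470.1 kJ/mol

ΔH = 23.4 kJ/mol

Using ΔH = Σ nΔHc°(reactants) − Σ nΔHc°(products):
= [1·(-1299.5) + 1·(-5470.1)] − [10·(-393.5) + 10·(-285.8)]
= 23.4 kJ/mol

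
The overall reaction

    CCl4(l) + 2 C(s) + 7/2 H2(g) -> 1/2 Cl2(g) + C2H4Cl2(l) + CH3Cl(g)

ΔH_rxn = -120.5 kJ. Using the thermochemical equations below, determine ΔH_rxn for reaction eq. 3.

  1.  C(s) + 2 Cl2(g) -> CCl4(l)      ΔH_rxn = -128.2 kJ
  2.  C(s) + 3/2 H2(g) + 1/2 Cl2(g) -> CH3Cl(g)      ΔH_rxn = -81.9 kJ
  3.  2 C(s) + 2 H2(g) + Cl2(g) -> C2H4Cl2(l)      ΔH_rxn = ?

ΔH_rxn = -166.8 kJ

eq. 1 reversed: +128.2 kJ
eq. 2 as written: -81.9 kJ
eq. 3 as written: contributes x
-120.5 = (+128.2) + (-81.9) + x
x = (-120.5 − (+46.3)) / (1) = -166.8 kJ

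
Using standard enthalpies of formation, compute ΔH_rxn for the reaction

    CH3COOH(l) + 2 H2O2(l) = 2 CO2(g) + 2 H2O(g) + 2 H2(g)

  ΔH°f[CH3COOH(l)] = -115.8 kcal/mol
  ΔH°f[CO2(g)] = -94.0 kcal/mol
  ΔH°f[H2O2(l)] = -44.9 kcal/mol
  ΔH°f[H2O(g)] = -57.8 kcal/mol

ΔH_rxn = -98.0 kcal/mol

Products: 2·(-94.0) + 2·(-57.8) + 2·(+0.0) = -303.6
Reactants: 1·(-115.8) + 2·(-44.9) = -205.6
ΔH_rxn = (-303.6) − (-205.6) = -98.0 kcal/mol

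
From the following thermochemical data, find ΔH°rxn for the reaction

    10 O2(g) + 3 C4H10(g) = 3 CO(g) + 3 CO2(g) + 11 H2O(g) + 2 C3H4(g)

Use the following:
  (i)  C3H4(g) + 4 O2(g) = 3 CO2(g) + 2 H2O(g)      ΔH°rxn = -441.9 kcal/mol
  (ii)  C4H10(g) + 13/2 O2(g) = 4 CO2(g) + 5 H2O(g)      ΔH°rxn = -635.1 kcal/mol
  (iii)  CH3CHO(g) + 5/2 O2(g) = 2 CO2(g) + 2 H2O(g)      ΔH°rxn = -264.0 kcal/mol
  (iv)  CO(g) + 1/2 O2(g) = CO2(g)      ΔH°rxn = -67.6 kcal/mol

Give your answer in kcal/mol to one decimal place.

(i) reversed and × 2 (reverse to put C3H4(g) on the product side; scale by 2 for the 2 C3H4(g)): (-2)·(-441.9) = +883.8 kcal/mol
(ii) × 3 (scale by 3 for the 3 C4H10(g)): (3)·(-635.1) = -1905.3 kcal/mol
(iii): not needed (CH3CHO(g) appears nowhere else).
(iv) reversed and × 3 (CO(g) must end up as a product; scale by 3 for the 3 CO(g)): (-3)·(-67.6) = +202.8 kcal/mol
ΔH°rxn = (+883.8) + (-1905.3) + (+202.8) = -818.7 kcal/mol

ΔH°rxn = -818.7 kcal/mol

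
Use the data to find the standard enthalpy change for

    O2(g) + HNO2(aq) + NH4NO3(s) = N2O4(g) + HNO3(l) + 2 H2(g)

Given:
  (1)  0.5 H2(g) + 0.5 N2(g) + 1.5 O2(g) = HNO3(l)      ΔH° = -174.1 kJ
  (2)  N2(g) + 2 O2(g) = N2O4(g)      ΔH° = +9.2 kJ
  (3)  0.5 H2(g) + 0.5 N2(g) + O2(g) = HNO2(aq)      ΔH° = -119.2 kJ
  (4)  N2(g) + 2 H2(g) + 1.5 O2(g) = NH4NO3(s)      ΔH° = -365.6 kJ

(1) as written (HNO3(l) already on the product side): -174.1 kJ
(2) as written (N2O4(g) already on the product side): +9.2 kJ
(3) reversed (reverse to put HNO2(aq) on the reactant side): +119.2 kJ
(4) reversed (reverse to put NH4NO3(s) on the reactant side): +365.6 kJ
Since enthalpy is a state function, ΔH° = (-174.1) + (+9.2) + (+119.2) + (+365.6) = 319.9 kJ

ΔH° = 319.9 kJ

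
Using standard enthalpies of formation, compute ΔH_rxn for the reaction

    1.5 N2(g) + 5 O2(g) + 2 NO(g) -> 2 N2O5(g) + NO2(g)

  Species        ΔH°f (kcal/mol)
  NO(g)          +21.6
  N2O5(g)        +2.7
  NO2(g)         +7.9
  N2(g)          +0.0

Products: 2·(+2.7) + 1·(+7.9) = +13.3
Reactants: 3/2·(+0.0) + 5·(+0.0) + 2·(+21.6) = +43.2
ΔH_rxn = (+13.3) − (+43.2) = -29.9 kcal/mol

ΔH_rxn = -29.9 kcal/mol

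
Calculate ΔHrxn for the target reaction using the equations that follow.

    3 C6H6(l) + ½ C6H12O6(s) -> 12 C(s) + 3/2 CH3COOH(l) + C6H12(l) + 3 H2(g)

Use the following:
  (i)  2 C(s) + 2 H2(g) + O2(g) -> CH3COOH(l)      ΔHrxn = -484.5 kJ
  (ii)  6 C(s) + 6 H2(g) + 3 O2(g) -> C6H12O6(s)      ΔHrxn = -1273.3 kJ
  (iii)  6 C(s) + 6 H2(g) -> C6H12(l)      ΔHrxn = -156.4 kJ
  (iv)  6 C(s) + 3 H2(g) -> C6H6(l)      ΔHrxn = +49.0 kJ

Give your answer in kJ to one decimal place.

ΔHrxn = -393.5 kJ

(i) × 3/2 (×3/2 to match 3/2 CH3COOH(l) in the target): (3/2)·(-484.5) = -726.75 kJ
(ii) reversed and × 1/2 (reverse to put C6H12O6(s) on the reactant side; scale by 1/2 for the 1/2 C6H12O6(s)): (-1/2)·(-1273.3) = +636.65 kJ
(iii) as written (C6H12(l) already on the product side): -156.4 kJ
(iv) reversed and × 3 (reverse to put C6H6(l) on the reactant side; ×3 to match 3 C6H6(l) in the target): (-3)·(+49.0) = -147.0 kJ
By Hess's law, ΔHrxn = (-726.75) + (+636.65) + (-156.4) + (-147.0) = -393.5 kJ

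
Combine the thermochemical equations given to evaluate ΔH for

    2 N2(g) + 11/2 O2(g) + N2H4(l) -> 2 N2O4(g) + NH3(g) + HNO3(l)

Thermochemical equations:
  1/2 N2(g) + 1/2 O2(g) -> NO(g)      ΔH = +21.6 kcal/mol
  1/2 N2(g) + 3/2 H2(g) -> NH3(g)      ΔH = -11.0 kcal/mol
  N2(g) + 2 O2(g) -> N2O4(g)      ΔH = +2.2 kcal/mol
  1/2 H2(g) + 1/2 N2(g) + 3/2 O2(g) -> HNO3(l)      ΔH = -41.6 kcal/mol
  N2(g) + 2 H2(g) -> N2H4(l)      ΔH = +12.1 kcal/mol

ΔH = -60.3 kcal/mol

equation 1: not needed (NO(g) appears nowhere else).
equation 2 as written (NH3(g) already on the product side): -11.0 kcal/mol
equation 3 × 2 (scale by 2 for the 2 N2O4(g)): (2)·(+2.2) = +4.4 kcal/mol
equation 4 as written (HNO3(l) already on the product side): -41.6 kcal/mol
equation 5 reversed (N2H4(l) must end up as a reactant): -12.1 kcal/mol
Combining the equations, ΔH = (1)·(-11.0) + (2)·(+2.2) + (1)·(-41.6) + (-1)·(+12.1) = -60.3 kcal/mol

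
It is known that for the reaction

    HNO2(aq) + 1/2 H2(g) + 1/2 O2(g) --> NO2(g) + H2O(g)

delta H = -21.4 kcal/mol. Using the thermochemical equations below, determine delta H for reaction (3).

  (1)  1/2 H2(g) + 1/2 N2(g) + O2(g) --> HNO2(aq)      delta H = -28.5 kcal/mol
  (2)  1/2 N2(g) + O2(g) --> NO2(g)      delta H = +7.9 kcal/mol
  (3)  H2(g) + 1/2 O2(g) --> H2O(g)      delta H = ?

(1) reversed (reverse to put HNO2(aq) on the reactant side): +28.5 kcal/mol
(2) as written (NO2(g) already on the product side): +7.9 kcal/mol
(3) as written (H2O(g) already on the product side): contributes x
-21.4 = (+28.5) + (+7.9) + x
x = (-21.4 − (+36.4)) / (1) = -57.8 kcal/mol

delta H = -57.8 kcal/mol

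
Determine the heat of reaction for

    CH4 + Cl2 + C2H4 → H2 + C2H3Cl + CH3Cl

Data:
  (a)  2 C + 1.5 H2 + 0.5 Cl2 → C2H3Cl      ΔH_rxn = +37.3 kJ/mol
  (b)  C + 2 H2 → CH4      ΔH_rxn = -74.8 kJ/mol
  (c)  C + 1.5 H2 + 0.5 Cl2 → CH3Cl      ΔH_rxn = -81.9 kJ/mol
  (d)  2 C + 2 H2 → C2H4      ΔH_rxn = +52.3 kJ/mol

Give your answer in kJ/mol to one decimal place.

ΔH_rxn = -22.1 kJ/mol

(a) as written: +37.3 kJ/mol
(b) reversed: +74.8 kJ/mol
(c) as written: -81.9 kJ/mol
(d) reversed: -52.3 kJ/mol
Combining the equations, ΔH_rxn = (+37.3) + (+74.8) + (-81.9) + (-52.3) = -22.1 kJ/mol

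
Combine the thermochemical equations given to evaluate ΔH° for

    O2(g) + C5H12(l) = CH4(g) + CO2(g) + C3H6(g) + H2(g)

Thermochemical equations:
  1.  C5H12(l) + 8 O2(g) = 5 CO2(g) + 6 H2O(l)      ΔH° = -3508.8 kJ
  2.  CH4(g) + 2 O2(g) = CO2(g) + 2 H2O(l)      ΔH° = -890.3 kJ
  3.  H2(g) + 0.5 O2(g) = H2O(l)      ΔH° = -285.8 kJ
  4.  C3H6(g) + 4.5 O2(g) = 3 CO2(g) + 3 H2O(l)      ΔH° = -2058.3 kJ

ΔH° = -274.4 kJ

eq. 1 as written (C5H12(l) already on the reactant side): -3508.8 kJ
eq. 2 reversed (CH4(g) must end up as a product): +890.3 kJ
eq. 3 reversed (reverse to put H2(g) on the product side): +285.8 kJ
eq. 4 reversed (reverse to put C3H6(g) on the product side): +2058.3 kJ
ΔH° = (1)·(-3508.8) + (-1)·(-890.3) + (-1)·(-285.8) + (-1)·(-2058.3) = -274.4 kJ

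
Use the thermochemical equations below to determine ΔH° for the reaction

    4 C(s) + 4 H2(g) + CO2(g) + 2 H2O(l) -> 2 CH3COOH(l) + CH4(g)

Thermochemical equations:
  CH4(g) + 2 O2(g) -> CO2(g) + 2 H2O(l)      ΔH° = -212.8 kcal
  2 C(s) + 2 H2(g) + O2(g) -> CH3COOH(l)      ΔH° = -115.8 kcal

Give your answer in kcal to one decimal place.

ΔH° = -18.8 kcal

equation 1 reversed (CH4(g) must end up as a product): +212.8 kcal
equation 2 × 2 (×2 to match 2 CH3COOH(l) in the target): (2)·(-115.8) = -231.6 kcal
By Hess's law, ΔH° = (+212.8) + (-231.6) = -18.8 kcal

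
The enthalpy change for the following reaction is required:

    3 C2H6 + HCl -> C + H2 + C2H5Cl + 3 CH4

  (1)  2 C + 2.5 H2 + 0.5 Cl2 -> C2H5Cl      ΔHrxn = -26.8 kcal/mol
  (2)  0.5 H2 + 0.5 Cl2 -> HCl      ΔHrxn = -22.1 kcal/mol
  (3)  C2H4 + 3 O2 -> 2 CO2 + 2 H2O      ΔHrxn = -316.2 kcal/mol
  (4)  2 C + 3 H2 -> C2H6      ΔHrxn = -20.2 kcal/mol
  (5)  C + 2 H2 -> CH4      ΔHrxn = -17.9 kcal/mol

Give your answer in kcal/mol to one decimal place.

(1) as written (C2H5Cl already on the product side): -26.8 kcal/mol
(2) reversed (reverse to put HCl on the reactant side): +22.1 kcal/mol
(3): not needed (C2H4 appears nowhere else).
(4) reversed and × 3 (C2H6 must end up as a reactant; ×3 to match 3 C2H6 in the target): (-3)·(-20.2) = +60.6 kcal/mol
(5) × 3 (×3 to match 3 CH4 in the target): (3)·(-17.9) = -53.7 kcal/mol
By Hess's law, ΔHrxn = (1)·(-26.8) + (-1)·(-22.1) + (-3)·(-20.2) + (3)·(-17.9) = 2.2 kcal/mol

ΔHrxn = 2.2 kcal/mol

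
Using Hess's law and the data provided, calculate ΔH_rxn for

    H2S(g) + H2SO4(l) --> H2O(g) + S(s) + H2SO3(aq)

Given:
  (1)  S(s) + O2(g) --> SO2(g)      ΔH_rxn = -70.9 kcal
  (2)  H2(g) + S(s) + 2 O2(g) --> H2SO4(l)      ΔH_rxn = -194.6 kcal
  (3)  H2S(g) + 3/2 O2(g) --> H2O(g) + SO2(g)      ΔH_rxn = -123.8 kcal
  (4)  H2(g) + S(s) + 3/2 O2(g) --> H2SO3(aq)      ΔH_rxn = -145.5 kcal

ΔH_rxn = -3.8 kcal

(1) reversed: +70.9 kcal
(2) reversed (reverse to put H2SO4(l) on the reactant side): +194.6 kcal
(3) as written (H2S(g) already on the reactant side): -123.8 kcal
(4) as written (H2SO3(aq) already on the product side): -145.5 kcal
Since enthalpy is a state function, ΔH_rxn = (-1)·(-70.9) + (-1)·(-194.6) + (1)·(-123.8) + (1)·(-145.5) = -3.8 kcal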